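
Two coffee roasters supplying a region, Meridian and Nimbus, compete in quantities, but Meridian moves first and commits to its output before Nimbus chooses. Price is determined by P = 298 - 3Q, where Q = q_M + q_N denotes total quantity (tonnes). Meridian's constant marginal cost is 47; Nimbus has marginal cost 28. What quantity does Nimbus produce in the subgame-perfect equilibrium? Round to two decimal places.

The follower Nimbus best-responds to any q_M: π_N = (298 - 3Q)q_N - 28q_N.
Follower FOC: 270 - 3q_M - 6q_N = 0, so q_N(q_M) = (270 - 3q_M)/6.
The leader anticipates this reaction. Substituting into P = 298 - 3Q gives P = 163 - (3/2)q_M, so π_M = (163 - (3/2)q_M)q_M - 47q_M.
Maximising: ∂π_M/∂q_M = 116 - 3q_M = 0, giving q_M = 116/3.
Then q_N = (270 - 3·(116/3))/6 = 77/3.

25.67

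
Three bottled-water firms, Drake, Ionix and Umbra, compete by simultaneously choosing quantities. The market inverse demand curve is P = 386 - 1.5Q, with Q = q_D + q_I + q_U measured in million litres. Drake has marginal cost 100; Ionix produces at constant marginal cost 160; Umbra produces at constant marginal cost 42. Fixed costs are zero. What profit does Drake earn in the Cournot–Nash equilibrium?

Drake's profit: π_D = (386 - 1.5Q)q_D - (100q_D). Setting ∂π_D/∂q_D = 0: 286 - 3q_D - (3/2)(q_I + q_U) = 0.
Ionix's profit: π_I = (386 - 1.5Q)q_I - (160q_I). Setting ∂π_I/∂q_I = 0: 226 - 3q_I - (3/2)(q_D + q_U) = 0.
Umbra's first-order condition: 344 - 3q_U - (3/2)(q_D + q_I) = 0.
Summing all 3 equations gives 856 − 6Q = 0, hence Q = 428/3.
Back-substituting: q_D = (286 − 214)/(3/2) = 48, q_I = (226 − 214)/(3/2) = 8, q_U = (344 − 214)/(3/2) = 260/3.
Price P = 386 - (3/2)·(428/3) = 172.
Drake's profit: (172 - 100)·48 = 3456.

3456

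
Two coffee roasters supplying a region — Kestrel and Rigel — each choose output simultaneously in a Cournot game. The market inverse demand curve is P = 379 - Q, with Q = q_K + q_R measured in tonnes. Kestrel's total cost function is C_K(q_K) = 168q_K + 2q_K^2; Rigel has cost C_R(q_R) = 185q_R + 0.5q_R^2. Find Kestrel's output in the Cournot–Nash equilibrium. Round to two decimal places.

25.82

Kestrel's profit: π_K = (379 - Q)q_K - (168q_K + 2q_K²). Setting ∂π_K/∂q_K = 0: 211 - 6q_K - (q_R) = 0.
Rigel's profit: π_R = (379 - Q)q_R - (185q_R + (1/2)q_R²). Setting ∂π_R/∂q_R = 0: 194 - 3q_R - (q_K) = 0.
Best responses: q_K = (211 - q_R)/6, q_R = (194 - q_K)/3.
Solving the pair: q_K = 439/17, q_R = 953/17.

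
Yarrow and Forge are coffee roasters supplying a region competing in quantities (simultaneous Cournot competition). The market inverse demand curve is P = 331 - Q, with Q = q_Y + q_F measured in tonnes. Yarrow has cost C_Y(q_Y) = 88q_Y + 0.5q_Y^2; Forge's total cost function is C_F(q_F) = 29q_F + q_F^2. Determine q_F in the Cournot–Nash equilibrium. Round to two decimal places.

Yarrow's profit: π_Y = (331 - Q)q_Y - (88q_Y + (1/2)q_Y²). Setting ∂π_Y/∂q_Y = 0: 243 - 3q_Y - (q_F) = 0.
Forge's profit: π_F = (331 - Q)q_F - (29q_F + q_F²). Setting ∂π_F/∂q_F = 0: 302 - 4q_F - (q_Y) = 0.
Best responses: q_Y = (243 - q_F)/3, q_F = (302 - q_Y)/4.
Substituting one into the other gives q_Y = 670/11 and q_F = 663/11.

60.27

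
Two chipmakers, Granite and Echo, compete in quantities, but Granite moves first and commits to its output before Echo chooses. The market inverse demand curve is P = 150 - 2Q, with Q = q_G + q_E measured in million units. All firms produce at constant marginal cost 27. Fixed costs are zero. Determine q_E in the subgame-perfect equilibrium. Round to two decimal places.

15.38

Solve by backward induction. Given q_G, the follower Echo maximises π_E = (150 - 2q_G - 2q_E)q_E - 27q_E.
∂π_E/∂q_E = 123 - 2q_G - 4q_E = 0 gives the reaction function q_E = (123 - 2q_G)/4.
Granite substitutes q_E(q_G) into its own profit: π_G = q_G(150 - 2q_G - (123 - 2q_G)/2) - 27q_G = (177/2 - q_G)q_G - 27q_G.
Maximising: ∂π_G/∂q_G = 123/2 - 2q_G = 0, giving q_G = 123/4.
Then q_E = (123 - 2·(123/4))/4 = 123/8.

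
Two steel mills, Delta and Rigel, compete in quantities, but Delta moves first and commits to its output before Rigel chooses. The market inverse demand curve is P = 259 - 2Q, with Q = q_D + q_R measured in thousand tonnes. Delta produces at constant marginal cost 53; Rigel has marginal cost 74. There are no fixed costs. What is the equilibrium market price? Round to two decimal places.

109.75

Solve by backward induction. Given q_D, the follower Rigel maximises π_R = (259 - 2q_D - 2q_R)q_R - 74q_R.
∂π_R/∂q_R = 185 - 2q_D - 4q_R = 0 gives the reaction function q_R = (185 - 2q_D)/4.
The leader anticipates this reaction. Substituting into P = 259 - 2Q gives P = 333/2 - q_D, so π_D = (333/2 - q_D)q_D - 53q_D.
Leader FOC: 227/2 - 2q_D = 0, so q_D = 227/4.
Then q_R = (185 - 2·(227/4))/4 = 143/8.
Total output Q = 597/8, so price P = 259 - 2·(597/8) = 439/4.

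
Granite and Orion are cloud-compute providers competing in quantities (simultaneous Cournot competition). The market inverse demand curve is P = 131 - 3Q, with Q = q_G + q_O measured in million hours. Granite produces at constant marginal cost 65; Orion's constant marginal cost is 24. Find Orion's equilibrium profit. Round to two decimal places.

811.26

Granite's profit: π_G = (131 - 3Q)q_G - (65q_G). Setting ∂π_G/∂q_G = 0: 66 - 6q_G - 3(q_O) = 0.
Orion's profit: π_O = (131 - 3Q)q_O - (24q_O). Setting ∂π_O/∂q_O = 0: 107 - 6q_O - 3(q_G) = 0.
So q_G = (66 - 3q_O)/6 and q_O = (107 - 3q_G)/6.
Solving the pair: q_G = 25/9, q_O = 148/9.
Price P = 131 - 3·(173/9) = 220/3.
Orion's profit: (220/3 - 24)·(148/9) = 811.2593.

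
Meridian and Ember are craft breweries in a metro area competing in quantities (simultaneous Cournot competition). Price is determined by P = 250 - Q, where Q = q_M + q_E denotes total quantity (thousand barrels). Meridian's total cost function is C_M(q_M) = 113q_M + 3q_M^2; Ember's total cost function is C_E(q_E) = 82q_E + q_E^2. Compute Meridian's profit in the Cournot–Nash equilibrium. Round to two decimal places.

Meridian's profit: π_M = (250 - Q)q_M - (113q_M + 3q_M²). Setting ∂π_M/∂q_M = 0: 137 - 8q_M - (q_E) = 0.
Ember's first-order condition: 168 - 4q_E - (q_M) = 0.
Rearranging gives the reaction functions q_M = (137 - q_E)/8 and q_E = (168 - q_M)/4.
Substituting one into the other gives q_M = 380/31 and q_E = 1207/31.
Price P = 250 - 1587/31 = 198.8065.
Meridian's profit: 198.8065·(380/31) - 113·(380/31) - 3(380/31)² = 601.0406.

601.04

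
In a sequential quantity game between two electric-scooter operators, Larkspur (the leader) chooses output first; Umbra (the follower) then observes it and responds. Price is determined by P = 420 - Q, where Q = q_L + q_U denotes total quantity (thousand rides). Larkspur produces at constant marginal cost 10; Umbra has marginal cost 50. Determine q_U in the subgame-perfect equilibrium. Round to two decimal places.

72.50

Solve by backward induction. Given q_L, the follower Umbra maximises π_U = (420 - q_L - q_U)q_U - 50q_U.
∂π_U/∂q_U = 370 - q_L - 2q_U = 0 gives the reaction function q_U = (370 - q_L)/2.
The leader anticipates this reaction. Substituting into P = 420 - Q gives P = 235 - (1/2)q_L, so π_L = (235 - (1/2)q_L)q_L - 10q_L.
Leader FOC: 225 - q_L = 0, so q_L = 225.
Then q_U = (370 - 225)/2 = 145/2.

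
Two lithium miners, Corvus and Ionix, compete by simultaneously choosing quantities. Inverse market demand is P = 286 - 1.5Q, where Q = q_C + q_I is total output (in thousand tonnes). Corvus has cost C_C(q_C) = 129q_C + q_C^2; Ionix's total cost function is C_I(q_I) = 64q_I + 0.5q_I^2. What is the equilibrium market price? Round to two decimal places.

Corvus's profit: π_C = (286 - 1.5Q)q_C - (129q_C + q_C²). Setting ∂π_C/∂q_C = 0: 157 - 5q_C - (3/2)(q_I) = 0.
Ionix's profit: π_I = (286 - 1.5Q)q_I - (64q_I + (1/2)q_I²). Setting ∂π_I/∂q_I = 0: 222 - 4q_I - (3/2)(q_C) = 0.
Rearranging gives the reaction functions q_C = (157 - (3/2)q_I)/5 and q_I = (222 - (3/2)q_C)/4.
Substituting one into the other gives q_C = 1180/71 and q_I = 49.2676.
Total output Q = 65.8873, so price P = 286 - (3/2)·65.8873 = 187.1690.

187.17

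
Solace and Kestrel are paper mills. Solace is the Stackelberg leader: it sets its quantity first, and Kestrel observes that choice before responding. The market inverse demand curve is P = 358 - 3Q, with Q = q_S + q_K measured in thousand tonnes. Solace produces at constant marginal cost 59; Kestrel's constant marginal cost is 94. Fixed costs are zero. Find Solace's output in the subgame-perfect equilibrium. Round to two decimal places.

55.67

The follower Kestrel best-responds to any q_S: π_K = (358 - 3Q)q_K - 94q_K.
∂π_K/∂q_K = 264 - 3q_S - 6q_K = 0 gives the reaction function q_K = (264 - 3q_S)/6.
Solace substitutes q_K(q_S) into its own profit: π_S = q_S(358 - 3q_S - (264 - 3q_S)/2) - 59q_S = (226 - (3/2)q_S)q_S - 59q_S.
The leader's first-order condition 167 - 3q_S = 0 yields q_S = 167/3.
Then q_K = (264 - 3·(167/3))/6 = 97/6.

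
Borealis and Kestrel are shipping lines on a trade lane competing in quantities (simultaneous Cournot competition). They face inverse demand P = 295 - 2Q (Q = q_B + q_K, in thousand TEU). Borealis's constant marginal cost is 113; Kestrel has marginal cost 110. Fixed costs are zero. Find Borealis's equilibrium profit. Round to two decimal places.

Borealis's profit: π_B = (295 - 2Q)q_B - (113q_B). Setting ∂π_B/∂q_B = 0: 182 - 4q_B - 2(q_K) = 0.
Kestrel's first-order condition: 185 - 4q_K - 2(q_B) = 0.
Rearranging gives the reaction functions q_B = (182 - 2q_K)/4 and q_K = (185 - 2q_B)/4.
Substituting one into the other gives q_B = 179/6 and q_K = 94/3.
Price P = 295 - 2·(367/6) = 518/3.
Borealis's profit: (518/3 - 113)·(179/6) = 1780.0556.

1780.06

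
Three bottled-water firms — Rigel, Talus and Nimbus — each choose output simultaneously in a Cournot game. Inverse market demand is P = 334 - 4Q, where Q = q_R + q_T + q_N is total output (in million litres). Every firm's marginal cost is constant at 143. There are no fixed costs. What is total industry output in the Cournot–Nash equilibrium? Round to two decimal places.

A representative firm's profit is π_i = q_i(334 - 4Q) - 143q_i.
Setting ∂π_i/∂q_i = 0 with rivals' quantities fixed: 191 - 8q_i - 4·Σ_{j≠i} q_j = 0.
With identical firms every q_j equals q_i, so Σ_{j≠i} q_j = 2q_i and 191 = 16q_i, giving q_i = 191/16.
Total output Q = 191/16 + 191/16 + 191/16 = 573/16.

35.81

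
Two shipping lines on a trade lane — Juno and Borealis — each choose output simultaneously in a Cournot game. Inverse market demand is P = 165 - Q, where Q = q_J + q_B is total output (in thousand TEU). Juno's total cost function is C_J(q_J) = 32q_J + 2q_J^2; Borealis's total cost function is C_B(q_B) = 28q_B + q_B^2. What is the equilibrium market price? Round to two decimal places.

117.87

Juno's profit: π_J = (165 - Q)q_J - (32q_J + 2q_J²). Setting ∂π_J/∂q_J = 0: 133 - 6q_J - (q_B) = 0.
Borealis's first-order condition: 137 - 4q_B - (q_J) = 0.
So q_J = (133 - q_B)/6 and q_B = (137 - q_J)/4.
Solving the pair: q_J = 395/23, q_B = 689/23.
Total output Q = 1084/23, so price P = 165 - 1084/23 = 117.8696.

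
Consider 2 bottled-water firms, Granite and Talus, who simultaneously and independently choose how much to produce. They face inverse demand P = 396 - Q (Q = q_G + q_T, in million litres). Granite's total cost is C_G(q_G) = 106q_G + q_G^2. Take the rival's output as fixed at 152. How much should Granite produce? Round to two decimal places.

34.50

With the rival's output fixed at 152, Granite's profit is π_G = (396 - 152 - q_G)q_G - (106q_G + q_G²) = (244 - q_G)q_G - (106q_G + q_G²).
∂π_G/∂q_G = 138 - 4q_G = 0, so q_G = 69/2.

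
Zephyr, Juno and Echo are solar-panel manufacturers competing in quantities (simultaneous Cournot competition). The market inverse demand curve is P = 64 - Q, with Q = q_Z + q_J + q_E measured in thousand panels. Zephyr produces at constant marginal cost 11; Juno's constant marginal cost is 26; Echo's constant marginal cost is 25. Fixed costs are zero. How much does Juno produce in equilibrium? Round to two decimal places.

Zephyr's profit: π_Z = (64 - Q)q_Z - (11q_Z). Setting ∂π_Z/∂q_Z = 0: 53 - 2q_Z - (q_J + q_E) = 0.
Juno's profit: π_J = (64 - Q)q_J - (26q_J). Setting ∂π_J/∂q_J = 0: 38 - 2q_J - (q_Z + q_E) = 0.
Echo's first-order condition: 39 - 2q_E - (q_Z + q_J) = 0.
Adding the 3 first-order conditions: 130 − 4Q = 0, so Q = 65/2.
Back-substituting: q_Z = (53 − 65/2) = 41/2, q_J = (38 − 65/2) = 11/2, q_E = (39 − 65/2) = 13/2.

5.50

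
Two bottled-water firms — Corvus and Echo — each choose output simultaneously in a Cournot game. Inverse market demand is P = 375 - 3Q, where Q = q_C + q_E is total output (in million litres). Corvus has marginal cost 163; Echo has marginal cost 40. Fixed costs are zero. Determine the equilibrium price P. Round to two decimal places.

192.67

Corvus's profit: π_C = (375 - 3Q)q_C - (163q_C). Setting ∂π_C/∂q_C = 0: 212 - 6q_C - 3(q_E) = 0.
Echo's first-order condition: 335 - 6q_E - 3(q_C) = 0.
Best responses: q_C = (212 - 3q_E)/6, q_E = (335 - 3q_C)/6.
Substituting one into the other gives q_C = 89/9 and q_E = 458/9.
Total output Q = 547/9, so price P = 375 - 3·(547/9) = 578/3.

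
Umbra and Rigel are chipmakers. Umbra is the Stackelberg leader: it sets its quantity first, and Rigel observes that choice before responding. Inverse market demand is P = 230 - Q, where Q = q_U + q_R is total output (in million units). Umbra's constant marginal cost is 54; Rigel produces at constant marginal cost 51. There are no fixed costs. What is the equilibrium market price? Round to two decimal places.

Solve by backward induction. Given q_U, the follower Rigel maximises π_R = (230 - q_U - q_R)q_R - 51q_R.
Follower FOC: 179 - q_U - 2q_R = 0, so q_R(q_U) = (179 - q_U)/2.
Umbra substitutes q_R(q_U) into its own profit: π_U = q_U(230 - q_U - (179 - q_U)/2) - 54q_U = (281/2 - (1/2)q_U)q_U - 54q_U.
Leader FOC: 173/2 - q_U = 0, so q_U = 173/2.
Then q_R = (179 - 173/2)/2 = 185/4.
Total output Q = 531/4, so price P = 230 - 531/4 = 389/4.

97.25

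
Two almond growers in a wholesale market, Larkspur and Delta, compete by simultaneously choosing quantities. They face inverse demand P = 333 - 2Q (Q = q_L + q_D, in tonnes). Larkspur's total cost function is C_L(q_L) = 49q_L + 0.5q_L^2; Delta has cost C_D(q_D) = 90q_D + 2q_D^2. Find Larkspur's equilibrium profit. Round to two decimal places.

Larkspur's profit: π_L = (333 - 2Q)q_L - (49q_L + (1/2)q_L²). Setting ∂π_L/∂q_L = 0: 284 - 5q_L - 2(q_D) = 0.
Delta's first-order condition: 243 - 8q_D - 2(q_L) = 0.
So q_L = (284 - 2q_D)/5 and q_D = (243 - 2q_L)/8.
Solving the pair: q_L = 893/18, q_D = 647/36.
Price P = 333 - 2·(811/12) = 1187/6.
Larkspur's profit: (1187/6)·(893/18) - 49·(893/18) - (1/2)(893/18)² = 6153.1559.

6153.16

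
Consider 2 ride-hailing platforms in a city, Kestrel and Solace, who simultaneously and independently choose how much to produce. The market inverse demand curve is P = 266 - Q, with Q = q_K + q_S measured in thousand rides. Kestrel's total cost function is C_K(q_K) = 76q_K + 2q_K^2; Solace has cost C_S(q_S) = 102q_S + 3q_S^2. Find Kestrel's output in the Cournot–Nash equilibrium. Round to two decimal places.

Kestrel's profit: π_K = (266 - Q)q_K - (76q_K + 2q_K²). Setting ∂π_K/∂q_K = 0: 190 - 6q_K - (q_S) = 0.
Solace's profit: π_S = (266 - Q)q_S - (102q_S + 3q_S²). Setting ∂π_S/∂q_S = 0: 164 - 8q_S - (q_K) = 0.
Best responses: q_K = (190 - q_S)/6, q_S = (164 - q_K)/8.
Solving the pair: q_K = 1356/47, q_S = 794/47.

28.85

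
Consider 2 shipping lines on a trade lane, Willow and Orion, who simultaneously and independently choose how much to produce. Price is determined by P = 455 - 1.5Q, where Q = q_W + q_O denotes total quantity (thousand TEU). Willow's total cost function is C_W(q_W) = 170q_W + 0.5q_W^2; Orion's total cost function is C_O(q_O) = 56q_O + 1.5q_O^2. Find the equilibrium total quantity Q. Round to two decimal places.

Willow's profit: π_W = (455 - 1.5Q)q_W - (170q_W + (1/2)q_W²). Setting ∂π_W/∂q_W = 0: 285 - 4q_W - (3/2)(q_O) = 0.
Orion's first-order condition: 399 - 6q_O - (3/2)(q_W) = 0.
Best responses: q_W = (285 - (3/2)q_O)/4, q_O = (399 - (3/2)q_W)/6.
Substituting one into the other gives q_W = 1482/29 and q_O = 1558/29.
Total output Q = 1482/29 + 1558/29 = 104.8276.

104.83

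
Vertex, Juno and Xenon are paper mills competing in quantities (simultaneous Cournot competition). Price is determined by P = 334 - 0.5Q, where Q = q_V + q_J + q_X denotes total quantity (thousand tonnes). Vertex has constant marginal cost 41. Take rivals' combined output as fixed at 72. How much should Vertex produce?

257

With rivals' combined output fixed at 72, Vertex's profit is π_V = (334 - (1/2)·72 - (1/2)q_V)q_V - (41q_V) = (298 - (1/2)q_V)q_V - (41q_V).
∂π_V/∂q_V = 257 - q_V = 0, so q_V = 257.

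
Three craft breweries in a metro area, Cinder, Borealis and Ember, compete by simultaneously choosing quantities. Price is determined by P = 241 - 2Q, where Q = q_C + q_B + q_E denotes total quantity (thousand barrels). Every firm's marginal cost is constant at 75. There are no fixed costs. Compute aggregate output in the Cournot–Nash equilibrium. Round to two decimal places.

A representative firm's profit is π_i = q_i(241 - 2Q) - 75q_i.
First-order condition (treating rivals' output as given): 166 - 4q_i - 2·Σ_{j≠i} q_j = 0.
With identical firms every q_j equals q_i, so Σ_{j≠i} q_j = 2q_i and 166 = 8q_i, giving q_i = 83/4.
Total output Q = 83/4 + 83/4 + 83/4 = 249/4.

62.25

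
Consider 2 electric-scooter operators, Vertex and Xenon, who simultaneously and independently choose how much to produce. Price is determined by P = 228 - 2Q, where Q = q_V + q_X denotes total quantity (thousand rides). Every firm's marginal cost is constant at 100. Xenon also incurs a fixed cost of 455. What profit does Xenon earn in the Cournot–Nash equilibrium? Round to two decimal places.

455.22

A representative firm's profit is π_i = q_i(228 - 2Q) - 100q_i.
First-order condition (treating rivals' output as given): 128 - 4q_i - 2q_j = 0.
By symmetry each firm produces the same amount; substituting q_j = q_i yields q_i = 128/6 = 64/3.
Price P = 228 - 2·(128/3) = 428/3.
Xenon's profit: (428/3 - 100)·(64/3) - 455 = 455.2222.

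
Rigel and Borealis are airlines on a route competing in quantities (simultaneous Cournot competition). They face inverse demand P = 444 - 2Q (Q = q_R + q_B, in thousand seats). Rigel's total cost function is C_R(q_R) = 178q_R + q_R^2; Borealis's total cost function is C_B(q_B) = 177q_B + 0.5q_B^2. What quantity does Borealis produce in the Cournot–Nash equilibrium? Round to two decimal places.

Rigel's profit: π_R = (444 - 2Q)q_R - (178q_R + q_R²). Setting ∂π_R/∂q_R = 0: 266 - 6q_R - 2(q_B) = 0.
Borealis's first-order condition: 267 - 5q_B - 2(q_R) = 0.
So q_R = (266 - 2q_B)/6 and q_B = (267 - 2q_R)/5.
Substituting one into the other gives q_R = 398/13 and q_B = 535/13.

41.15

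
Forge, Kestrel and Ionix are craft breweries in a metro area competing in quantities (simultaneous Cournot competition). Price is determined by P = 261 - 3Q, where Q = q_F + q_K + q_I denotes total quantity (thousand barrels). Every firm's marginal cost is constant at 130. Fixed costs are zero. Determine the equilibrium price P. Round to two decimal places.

162.75

Each firm earns π_i = (261 - 3Q)q_i - 130q_i.
Setting ∂π_i/∂q_i = 0 with rivals' quantities fixed: 131 - 6q_i - 3·Σ_{j≠i} q_j = 0.
With identical firms every q_j equals q_i, so Σ_{j≠i} q_j = 2q_i and 131 = 12q_i, giving q_i = 131/12.
Total output Q = 131/4, so price P = 261 - 3·(131/4) = 651/4.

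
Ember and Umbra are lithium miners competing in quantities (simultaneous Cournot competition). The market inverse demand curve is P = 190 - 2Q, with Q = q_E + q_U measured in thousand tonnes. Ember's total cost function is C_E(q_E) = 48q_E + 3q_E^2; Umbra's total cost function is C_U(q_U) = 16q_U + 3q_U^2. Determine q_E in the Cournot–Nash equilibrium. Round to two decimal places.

Ember's profit: π_E = (190 - 2Q)q_E - (48q_E + 3q_E²). Setting ∂π_E/∂q_E = 0: 142 - 10q_E - 2(q_U) = 0.
Umbra's first-order condition: 174 - 10q_U - 2(q_E) = 0.
So q_E = (142 - 2q_U)/10 and q_U = (174 - 2q_E)/10.
Substituting one into the other gives q_E = 67/6 and q_U = 91/6.

11.17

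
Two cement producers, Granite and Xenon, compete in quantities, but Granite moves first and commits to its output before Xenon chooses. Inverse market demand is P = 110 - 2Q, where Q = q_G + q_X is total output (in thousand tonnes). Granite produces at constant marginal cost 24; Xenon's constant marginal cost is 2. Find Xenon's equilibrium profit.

Solve by backward induction. Given q_G, the follower Xenon maximises π_X = (110 - 2q_G - 2q_X)q_X - 2q_X.
Follower FOC: 108 - 2q_G - 4q_X = 0, so q_X(q_G) = (108 - 2q_G)/4.
The leader anticipates this reaction. Substituting into P = 110 - 2Q gives P = 56 - q_G, so π_G = (56 - q_G)q_G - 24q_G.
The leader's first-order condition 32 - 2q_G = 0 yields q_G = 16.
Then q_X = (108 - 2·16)/4 = 19.
Price P = 110 - 2·35 = 40.
Xenon's profit: (40 - 2)·19 = 722.

722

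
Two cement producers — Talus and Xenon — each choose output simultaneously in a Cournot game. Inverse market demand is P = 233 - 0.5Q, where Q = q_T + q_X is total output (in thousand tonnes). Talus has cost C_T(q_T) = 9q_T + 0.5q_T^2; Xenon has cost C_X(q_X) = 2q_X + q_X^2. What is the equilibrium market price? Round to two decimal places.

154.17

Talus's profit: π_T = (233 - 0.5Q)q_T - (9q_T + (1/2)q_T²). Setting ∂π_T/∂q_T = 0: 224 - 2q_T - (1/2)(q_X) = 0.
Xenon's first-order condition: 231 - 3q_X - (1/2)(q_T) = 0.
Best responses: q_T = (224 - (1/2)q_X)/2, q_X = (231 - (1/2)q_T)/3.
Solving the pair: q_T = 96.7826, q_X = 1400/23.
Total output Q = 157.6522, so price P = 233 - (1/2)·157.6522 = 154.1739.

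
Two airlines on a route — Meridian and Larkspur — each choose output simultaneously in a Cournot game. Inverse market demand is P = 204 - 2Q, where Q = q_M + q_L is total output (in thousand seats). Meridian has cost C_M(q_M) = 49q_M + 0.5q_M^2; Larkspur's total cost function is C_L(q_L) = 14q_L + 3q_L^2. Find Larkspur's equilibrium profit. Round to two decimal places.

967.86

Meridian's profit: π_M = (204 - 2Q)q_M - (49q_M + (1/2)q_M²). Setting ∂π_M/∂q_M = 0: 155 - 5q_M - 2(q_L) = 0.
Larkspur's first-order condition: 190 - 10q_L - 2(q_M) = 0.
So q_M = (155 - 2q_L)/5 and q_L = (190 - 2q_M)/10.
Solving the pair: q_M = 585/23, q_L = 320/23.
Price P = 204 - 2·(905/23) = 125.3043.
Larkspur's profit: 125.3043·(320/23) - 14·(320/23) - 3(320/23)² = 967.8639.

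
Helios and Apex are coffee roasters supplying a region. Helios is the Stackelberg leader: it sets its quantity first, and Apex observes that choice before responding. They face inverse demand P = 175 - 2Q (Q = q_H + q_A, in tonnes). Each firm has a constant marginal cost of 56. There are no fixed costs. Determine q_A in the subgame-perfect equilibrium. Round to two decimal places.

Solve by backward induction. Given q_H, the follower Apex maximises π_A = (175 - 2q_H - 2q_A)q_A - 56q_A.
Follower FOC: 119 - 2q_H - 4q_A = 0, so q_A(q_H) = (119 - 2q_H)/4.
Helios substitutes q_A(q_H) into its own profit: π_H = q_H(175 - 2q_H - (119 - 2q_H)/2) - 56q_H = (231/2 - q_H)q_H - 56q_H.
The leader's first-order condition 119/2 - 2q_H = 0 yields q_H = 119/4.
Then q_A = (119 - 2·(119/4))/4 = 119/8.

14.88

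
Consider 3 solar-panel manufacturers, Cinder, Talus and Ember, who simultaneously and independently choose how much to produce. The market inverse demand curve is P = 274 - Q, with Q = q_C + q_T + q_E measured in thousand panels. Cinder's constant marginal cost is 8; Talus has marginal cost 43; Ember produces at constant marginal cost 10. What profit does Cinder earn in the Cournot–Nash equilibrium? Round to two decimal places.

Cinder's profit: π_C = (274 - Q)q_C - (8q_C). Setting ∂π_C/∂q_C = 0: 266 - 2q_C - (q_T + q_E) = 0.
Talus's first-order condition: 231 - 2q_T - (q_C + q_E) = 0.
Ember's profit: π_E = (274 - Q)q_E - (10q_E). Setting ∂π_E/∂q_E = 0: 264 - 2q_E - (q_C + q_T) = 0.
Adding the 3 conditions: 761 − 2Q − 2Q = 0, i.e. Q = 761/4.
Back-substituting: q_C = (266 − 761/4) = 303/4, q_T = (231 − 761/4) = 163/4, q_E = (264 − 761/4) = 295/4.
Price P = 274 - 761/4 = 335/4.
Cinder's profit: (335/4 - 8)·(303/4) = 5738.0625.

5738.06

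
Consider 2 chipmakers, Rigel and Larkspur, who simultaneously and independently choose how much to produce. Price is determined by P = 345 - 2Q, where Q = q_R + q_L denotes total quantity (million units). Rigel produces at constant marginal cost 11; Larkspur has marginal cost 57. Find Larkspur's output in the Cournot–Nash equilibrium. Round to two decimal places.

Rigel's profit: π_R = (345 - 2Q)q_R - (11q_R). Setting ∂π_R/∂q_R = 0: 334 - 4q_R - 2(q_L) = 0.
Larkspur's profit: π_L = (345 - 2Q)q_L - (57q_L). Setting ∂π_L/∂q_L = 0: 288 - 4q_L - 2(q_R) = 0.
Rearranging gives the reaction functions q_R = (334 - 2q_L)/4 and q_L = (288 - 2q_R)/4.
Substituting one into the other gives q_R = 190/3 and q_L = 121/3.

40.33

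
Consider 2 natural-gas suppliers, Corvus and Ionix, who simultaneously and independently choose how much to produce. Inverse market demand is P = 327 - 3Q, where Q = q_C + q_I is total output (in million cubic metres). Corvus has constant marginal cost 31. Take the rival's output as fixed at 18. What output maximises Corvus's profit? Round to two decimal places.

With the rival's output fixed at 18, Corvus's profit is π_C = (327 - 3·18 - 3q_C)q_C - (31q_C) = (273 - 3q_C)q_C - (31q_C).
∂π_C/∂q_C = 242 - 6q_C = 0, so q_C = 121/3.

40.33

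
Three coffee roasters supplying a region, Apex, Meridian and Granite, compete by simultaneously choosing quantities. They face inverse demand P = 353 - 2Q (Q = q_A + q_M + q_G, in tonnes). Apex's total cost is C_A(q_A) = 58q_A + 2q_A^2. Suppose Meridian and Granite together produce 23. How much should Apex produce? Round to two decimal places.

With rivals' combined output fixed at 23, Apex's profit is π_A = (353 - 2·23 - 2q_A)q_A - (58q_A + 2q_A²) = (307 - 2q_A)q_A - (58q_A + 2q_A²).
∂π_A/∂q_A = 249 - 8q_A = 0, so q_A = 249/8.

31.13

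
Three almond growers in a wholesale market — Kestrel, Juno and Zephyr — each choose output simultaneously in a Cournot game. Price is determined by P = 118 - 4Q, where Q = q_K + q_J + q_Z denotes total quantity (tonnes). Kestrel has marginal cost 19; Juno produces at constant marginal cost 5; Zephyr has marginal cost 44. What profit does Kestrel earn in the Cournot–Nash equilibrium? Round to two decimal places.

189.06

Kestrel's profit: π_K = (118 - 4Q)q_K - (19q_K). Setting ∂π_K/∂q_K = 0: 99 - 8q_K - 4(q_J + q_Z) = 0.
Juno's first-order condition: 113 - 8q_J - 4(q_K + q_Z) = 0.
Zephyr's profit: π_Z = (118 - 4Q)q_Z - (44q_Z). Setting ∂π_Z/∂q_Z = 0: 74 - 8q_Z - 4(q_K + q_J) = 0.
Summing all 3 equations gives 286 − 16Q = 0, hence Q = 143/8.
Back-substituting: q_K = (99 − 143/2)/4 = 55/8, q_J = (113 − 143/2)/4 = 83/8, q_Z = (74 − 143/2)/4 = 5/8.
Price P = 118 - 4·(143/8) = 93/2.
Kestrel's profit: (93/2 - 19)·(55/8) = 189.0625.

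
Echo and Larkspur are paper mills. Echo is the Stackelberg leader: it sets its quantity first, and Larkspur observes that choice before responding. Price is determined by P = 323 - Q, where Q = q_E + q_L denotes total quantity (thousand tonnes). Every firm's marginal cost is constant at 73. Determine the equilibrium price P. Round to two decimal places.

135.50

Solve by backward induction. Given q_E, the follower Larkspur maximises π_L = (323 - q_E - q_L)q_L - 73q_L.
Follower FOC: 250 - q_E - 2q_L = 0, so q_L(q_E) = (250 - q_E)/2.
The leader anticipates this reaction. Substituting into P = 323 - Q gives P = 198 - (1/2)q_E, so π_E = (198 - (1/2)q_E)q_E - 73q_E.
Maximising: ∂π_E/∂q_E = 125 - q_E = 0, giving q_E = 125.
Then q_L = (250 - 125)/2 = 125/2.
Total output Q = 375/2, so price P = 323 - 375/2 = 271/2.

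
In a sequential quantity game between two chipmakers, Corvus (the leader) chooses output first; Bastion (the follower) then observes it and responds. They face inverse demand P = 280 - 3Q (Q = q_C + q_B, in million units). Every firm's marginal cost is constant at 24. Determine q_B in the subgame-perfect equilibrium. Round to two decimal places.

21.33

Solve by backward induction. Given q_C, the follower Bastion maximises π_B = (280 - 3q_C - 3q_B)q_B - 24q_B.
Follower FOC: 256 - 3q_C - 6q_B = 0, so q_B(q_C) = (256 - 3q_C)/6.
Corvus substitutes q_B(q_C) into its own profit: π_C = q_C(280 - 3q_C - (256 - 3q_C)/2) - 24q_C = (152 - (3/2)q_C)q_C - 24q_C.
The leader's first-order condition 128 - 3q_C = 0 yields q_C = 128/3.
Then q_B = (256 - 3·(128/3))/6 = 64/3.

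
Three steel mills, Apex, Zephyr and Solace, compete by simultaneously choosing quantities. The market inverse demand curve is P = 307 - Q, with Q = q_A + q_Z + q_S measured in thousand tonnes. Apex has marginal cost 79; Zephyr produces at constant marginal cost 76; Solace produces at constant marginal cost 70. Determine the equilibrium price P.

133

Apex's profit: π_A = (307 - Q)q_A - (79q_A). Setting ∂π_A/∂q_A = 0: 228 - 2q_A - (q_Z + q_S) = 0.
Zephyr's profit: π_Z = (307 - Q)q_Z - (76q_Z). Setting ∂π_Z/∂q_Z = 0: 231 - 2q_Z - (q_A + q_S) = 0.
Solace's profit: π_S = (307 - Q)q_S - (70q_S). Setting ∂π_S/∂q_S = 0: 237 - 2q_S - (q_A + q_Z) = 0.
Adding the 3 first-order conditions: 696 − 4Q = 0, so Q = 174.
Back-substituting: q_A = (228 − 174) = 54, q_Z = (231 − 174) = 57, q_S = (237 − 174) = 63.
Total output Q = 174, so price P = 307 - 174 = 133.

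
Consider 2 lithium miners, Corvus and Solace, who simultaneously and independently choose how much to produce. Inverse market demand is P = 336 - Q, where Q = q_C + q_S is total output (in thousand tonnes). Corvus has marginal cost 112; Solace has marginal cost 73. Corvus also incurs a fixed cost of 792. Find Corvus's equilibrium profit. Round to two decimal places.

Corvus's profit: π_C = (336 - Q)q_C - (112q_C). Setting ∂π_C/∂q_C = 0: 224 - 2q_C - (q_S) = 0.
Solace's profit: π_S = (336 - Q)q_S - (73q_S). Setting ∂π_S/∂q_S = 0: 263 - 2q_S - (q_C) = 0.
Best responses: q_C = (224 - q_S)/2, q_S = (263 - q_C)/2.
Substituting one into the other gives q_C = 185/3 and q_S = 302/3.
Price P = 336 - 487/3 = 521/3.
Corvus's profit: (521/3 - 112)·(185/3) - 792 = 3010.7778.

3010.78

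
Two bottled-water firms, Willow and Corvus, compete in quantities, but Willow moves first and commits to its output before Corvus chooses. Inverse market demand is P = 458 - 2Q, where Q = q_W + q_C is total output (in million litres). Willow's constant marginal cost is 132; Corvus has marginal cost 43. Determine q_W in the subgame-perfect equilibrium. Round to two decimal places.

59.25

Solve by backward induction. Given q_W, the follower Corvus maximises π_C = (458 - 2q_W - 2q_C)q_C - 43q_C.
Setting the follower's marginal profit to zero, 415 - 2q_W - 4q_C = 0, i.e. q_C = (415 - 2q_W)/4.
Willow substitutes q_C(q_W) into its own profit: π_W = q_W(458 - 2q_W - (415 - 2q_W)/2) - 132q_W = (501/2 - q_W)q_W - 132q_W.
The leader's first-order condition 237/2 - 2q_W = 0 yields q_W = 237/4.
Then q_C = (415 - 2·(237/4))/4 = 593/8.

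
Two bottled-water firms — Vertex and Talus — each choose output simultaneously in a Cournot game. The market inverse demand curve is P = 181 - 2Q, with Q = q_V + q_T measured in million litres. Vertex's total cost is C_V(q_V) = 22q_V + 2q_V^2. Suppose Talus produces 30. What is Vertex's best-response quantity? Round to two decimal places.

With the rival's output fixed at 30, Vertex's profit is π_V = (181 - 2·30 - 2q_V)q_V - (22q_V + 2q_V²) = (121 - 2q_V)q_V - (22q_V + 2q_V²).
∂π_V/∂q_V = 99 - 8q_V = 0, so q_V = 99/8.

12.38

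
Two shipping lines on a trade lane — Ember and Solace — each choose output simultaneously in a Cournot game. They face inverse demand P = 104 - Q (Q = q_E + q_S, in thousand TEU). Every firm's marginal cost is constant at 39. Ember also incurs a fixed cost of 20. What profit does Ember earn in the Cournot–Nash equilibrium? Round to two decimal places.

449.44

Each firm earns π_i = (104 - Q)q_i - 39q_i.
Setting ∂π_i/∂q_i = 0 with rivals' quantities fixed: 65 - 2q_i - q_j = 0.
With identical firms every q_j equals q_i, so q_j = q_i and 65 = 3q_i, giving q_i = 65/3.
Price P = 104 - 130/3 = 182/3.
Ember's profit: (182/3 - 39)·(65/3) - 20 = 449.4444.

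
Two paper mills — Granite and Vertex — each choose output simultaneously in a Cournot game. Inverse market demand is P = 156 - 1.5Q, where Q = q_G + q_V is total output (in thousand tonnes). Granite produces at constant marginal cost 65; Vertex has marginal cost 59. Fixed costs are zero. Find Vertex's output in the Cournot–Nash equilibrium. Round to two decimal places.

Granite's profit: π_G = (156 - 1.5Q)q_G - (65q_G). Setting ∂π_G/∂q_G = 0: 91 - 3q_G - (3/2)(q_V) = 0.
Vertex's profit: π_V = (156 - 1.5Q)q_V - (59q_V). Setting ∂π_V/∂q_V = 0: 97 - 3q_V - (3/2)(q_G) = 0.
Best responses: q_G = (91 - (3/2)q_V)/3, q_V = (97 - (3/2)q_G)/3.
Substituting one into the other gives q_G = 170/9 and q_V = 206/9.

22.89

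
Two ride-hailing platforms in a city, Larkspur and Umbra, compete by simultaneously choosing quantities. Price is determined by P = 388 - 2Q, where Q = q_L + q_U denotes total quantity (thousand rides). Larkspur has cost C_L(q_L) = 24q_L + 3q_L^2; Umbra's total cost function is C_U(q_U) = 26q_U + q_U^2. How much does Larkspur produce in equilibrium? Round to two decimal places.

26.07

Larkspur's profit: π_L = (388 - 2Q)q_L - (24q_L + 3q_L²). Setting ∂π_L/∂q_L = 0: 364 - 10q_L - 2(q_U) = 0.
Umbra's first-order condition: 362 - 6q_U - 2(q_L) = 0.
So q_L = (364 - 2q_U)/10 and q_U = (362 - 2q_L)/6.
Solving the pair: q_L = 365/14, q_U = 723/14.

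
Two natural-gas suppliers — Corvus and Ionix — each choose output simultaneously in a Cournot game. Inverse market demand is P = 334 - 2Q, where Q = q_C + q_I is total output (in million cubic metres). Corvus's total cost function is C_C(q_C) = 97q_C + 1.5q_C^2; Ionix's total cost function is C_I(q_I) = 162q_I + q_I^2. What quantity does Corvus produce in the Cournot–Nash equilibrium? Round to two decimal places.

28.37

Corvus's profit: π_C = (334 - 2Q)q_C - (97q_C + (3/2)q_C²). Setting ∂π_C/∂q_C = 0: 237 - 7q_C - 2(q_I) = 0.
Ionix's profit: π_I = (334 - 2Q)q_I - (162q_I + q_I²). Setting ∂π_I/∂q_I = 0: 172 - 6q_I - 2(q_C) = 0.
Best responses: q_C = (237 - 2q_I)/7, q_I = (172 - 2q_C)/6.
Solving the pair: q_C = 539/19, q_I = 365/19.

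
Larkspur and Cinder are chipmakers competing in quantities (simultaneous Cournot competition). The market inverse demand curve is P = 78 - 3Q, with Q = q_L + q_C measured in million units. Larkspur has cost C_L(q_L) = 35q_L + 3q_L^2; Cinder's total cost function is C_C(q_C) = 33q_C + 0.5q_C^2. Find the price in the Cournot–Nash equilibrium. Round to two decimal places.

Larkspur's profit: π_L = (78 - 3Q)q_L - (35q_L + 3q_L²). Setting ∂π_L/∂q_L = 0: 43 - 12q_L - 3(q_C) = 0.
Cinder's first-order condition: 45 - 7q_C - 3(q_L) = 0.
Rearranging gives the reaction functions q_L = (43 - 3q_C)/12 and q_C = (45 - 3q_L)/7.
Substituting one into the other gives q_L = 166/75 and q_C = 137/25.
Total output Q = 577/75, so price P = 78 - 3·(577/75) = 1373/25.

54.92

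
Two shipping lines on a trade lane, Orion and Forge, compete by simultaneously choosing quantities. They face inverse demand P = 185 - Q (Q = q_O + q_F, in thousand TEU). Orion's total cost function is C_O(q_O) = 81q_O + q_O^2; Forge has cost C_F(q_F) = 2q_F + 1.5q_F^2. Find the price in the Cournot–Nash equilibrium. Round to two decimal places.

134.21

Orion's profit: π_O = (185 - Q)q_O - (81q_O + q_O²). Setting ∂π_O/∂q_O = 0: 104 - 4q_O - (q_F) = 0.
Forge's profit: π_F = (185 - Q)q_F - (2q_F + (3/2)q_F²). Setting ∂π_F/∂q_F = 0: 183 - 5q_F - (q_O) = 0.
Best responses: q_O = (104 - q_F)/4, q_F = (183 - q_O)/5.
Substituting one into the other gives q_O = 337/19 and q_F = 628/19.
Total output Q = 965/19, so price P = 185 - 965/19 = 134.2105.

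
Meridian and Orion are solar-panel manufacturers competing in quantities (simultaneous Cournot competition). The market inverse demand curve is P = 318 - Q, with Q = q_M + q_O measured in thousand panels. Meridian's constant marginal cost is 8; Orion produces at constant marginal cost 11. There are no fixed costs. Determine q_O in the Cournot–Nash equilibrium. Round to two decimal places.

101.33

Meridian's profit: π_M = (318 - Q)q_M - (8q_M). Setting ∂π_M/∂q_M = 0: 310 - 2q_M - (q_O) = 0.
Orion's first-order condition: 307 - 2q_O - (q_M) = 0.
Rearranging gives the reaction functions q_M = (310 - q_O)/2 and q_O = (307 - q_M)/2.
Substituting one into the other gives q_M = 313/3 and q_O = 304/3.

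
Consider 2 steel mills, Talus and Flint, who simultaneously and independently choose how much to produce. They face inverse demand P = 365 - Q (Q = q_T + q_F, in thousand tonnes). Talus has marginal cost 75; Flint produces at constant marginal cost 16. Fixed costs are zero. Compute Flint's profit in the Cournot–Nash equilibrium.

18496

Talus's profit: π_T = (365 - Q)q_T - (75q_T). Setting ∂π_T/∂q_T = 0: 290 - 2q_T - (q_F) = 0.
Flint's first-order condition: 349 - 2q_F - (q_T) = 0.
So q_T = (290 - q_F)/2 and q_F = (349 - q_T)/2.
Substituting one into the other gives q_T = 77 and q_F = 136.
Price P = 365 - 213 = 152.
Flint's profit: (152 - 16)·136 = 18496.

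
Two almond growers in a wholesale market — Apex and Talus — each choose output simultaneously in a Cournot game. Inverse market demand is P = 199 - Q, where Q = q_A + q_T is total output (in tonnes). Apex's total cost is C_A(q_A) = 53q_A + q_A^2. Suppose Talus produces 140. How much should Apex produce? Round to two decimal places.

With the rival's output fixed at 140, Apex's profit is π_A = (199 - 140 - q_A)q_A - (53q_A + q_A²) = (59 - q_A)q_A - (53q_A + q_A²).
∂π_A/∂q_A = 6 - 4q_A = 0, so q_A = 3/2.

1.50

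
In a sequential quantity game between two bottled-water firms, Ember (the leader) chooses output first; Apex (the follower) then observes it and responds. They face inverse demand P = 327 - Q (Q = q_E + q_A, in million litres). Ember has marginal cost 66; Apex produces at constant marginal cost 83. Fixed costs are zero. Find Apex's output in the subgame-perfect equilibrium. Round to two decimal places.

52.50

Solve by backward induction. Given q_E, the follower Apex maximises π_A = (327 - q_E - q_A)q_A - 83q_A.
Follower FOC: 244 - q_E - 2q_A = 0, so q_A(q_E) = (244 - q_E)/2.
Ember substitutes q_A(q_E) into its own profit: π_E = q_E(327 - q_E - (244 - q_E)/2) - 66q_E = (205 - (1/2)q_E)q_E - 66q_E.
The leader's first-order condition 139 - q_E = 0 yields q_E = 139.
Then q_A = (244 - 139)/2 = 105/2.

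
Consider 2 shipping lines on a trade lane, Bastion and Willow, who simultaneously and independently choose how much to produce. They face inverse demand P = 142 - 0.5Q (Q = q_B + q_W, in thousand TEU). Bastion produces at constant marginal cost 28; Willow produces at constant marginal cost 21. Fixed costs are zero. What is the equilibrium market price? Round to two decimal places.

Bastion's profit: π_B = (142 - 0.5Q)q_B - (28q_B). Setting ∂π_B/∂q_B = 0: 114 - q_B - (1/2)(q_W) = 0.
Willow's first-order condition: 121 - q_W - (1/2)(q_B) = 0.
Rearranging gives the reaction functions q_B = (114 - (1/2)q_W) and q_W = (121 - (1/2)q_B).
Substituting one into the other gives q_B = 214/3 and q_W = 256/3.
Total output Q = 470/3, so price P = 142 - (1/2)·(470/3) = 191/3.

63.67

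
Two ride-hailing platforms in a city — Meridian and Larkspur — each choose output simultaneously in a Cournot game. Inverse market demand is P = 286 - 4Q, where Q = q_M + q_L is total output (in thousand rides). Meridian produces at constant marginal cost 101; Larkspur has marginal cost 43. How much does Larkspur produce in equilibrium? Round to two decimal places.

Meridian's profit: π_M = (286 - 4Q)q_M - (101q_M). Setting ∂π_M/∂q_M = 0: 185 - 8q_M - 4(q_L) = 0.
Larkspur's first-order condition: 243 - 8q_L - 4(q_M) = 0.
Best responses: q_M = (185 - 4q_L)/8, q_L = (243 - 4q_M)/8.
Solving the pair: q_M = 127/12, q_L = 301/12.

25.08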